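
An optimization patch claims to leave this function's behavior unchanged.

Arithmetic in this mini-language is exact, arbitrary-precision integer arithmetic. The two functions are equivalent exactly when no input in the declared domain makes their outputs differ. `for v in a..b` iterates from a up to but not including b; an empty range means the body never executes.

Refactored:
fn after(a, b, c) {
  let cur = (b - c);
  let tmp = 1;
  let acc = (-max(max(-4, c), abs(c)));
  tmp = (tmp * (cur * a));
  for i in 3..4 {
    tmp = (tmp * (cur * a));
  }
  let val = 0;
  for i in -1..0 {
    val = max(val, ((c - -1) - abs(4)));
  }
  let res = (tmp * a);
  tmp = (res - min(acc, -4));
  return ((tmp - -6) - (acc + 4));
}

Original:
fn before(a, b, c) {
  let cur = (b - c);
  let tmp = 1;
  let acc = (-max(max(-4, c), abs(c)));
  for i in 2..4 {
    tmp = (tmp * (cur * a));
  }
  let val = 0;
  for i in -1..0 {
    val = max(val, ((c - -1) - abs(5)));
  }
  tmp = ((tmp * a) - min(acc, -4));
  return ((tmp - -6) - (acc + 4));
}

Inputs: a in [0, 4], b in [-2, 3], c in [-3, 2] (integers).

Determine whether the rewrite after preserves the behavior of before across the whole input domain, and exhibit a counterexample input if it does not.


Equivalent. The suspicious edit (`5` became `4`) never changes the result for any input inside the declared domain.
Sweeping the whole domain (180 inputs) finds no disagreement.
Tracing a=0, b=-1, c=-3: before: cur becomes 2; next tmp becomes 1; next acc becomes -3; next at i=2:; next tmp becomes 0; next at i=3:; next tmp becomes 0; next val becomes 0; next at i=-1:; next val becomes 0; next tmp becomes 4; next final value 9 | after: cur becomes 2; next tmp becomes 1; next acc becomes -3; next tmp becomes 0; next at i=3:; next tmp becomes 0; next val becomes 0; next at i=-1:; next val becomes 0; next res becomes 0; next tmp becomes 4; next final value 9 — matching result 9.
verdict: equivalent


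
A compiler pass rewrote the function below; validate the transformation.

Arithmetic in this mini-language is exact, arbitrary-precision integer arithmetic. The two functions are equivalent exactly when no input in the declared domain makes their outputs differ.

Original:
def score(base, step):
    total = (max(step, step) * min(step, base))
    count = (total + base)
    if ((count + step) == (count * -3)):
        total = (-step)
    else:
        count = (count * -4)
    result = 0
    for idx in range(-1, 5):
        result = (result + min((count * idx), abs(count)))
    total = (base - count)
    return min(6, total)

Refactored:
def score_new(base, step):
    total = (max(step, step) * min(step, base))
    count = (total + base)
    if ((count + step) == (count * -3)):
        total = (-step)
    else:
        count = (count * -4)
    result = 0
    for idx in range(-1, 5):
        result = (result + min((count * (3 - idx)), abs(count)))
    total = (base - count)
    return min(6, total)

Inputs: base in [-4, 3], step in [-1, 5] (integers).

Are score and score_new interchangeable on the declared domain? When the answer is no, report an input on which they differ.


Comparing the listings, the differences include: constant usage differs; also arithmetic usage differs.
Spot check at base=-3, step=3 — score: total := -9 | count := -12 | ((count + step) == (count * -3)): false | count := 48 | result := 0 | iter idx=-1: | result := -48 | iter idx=0: | result := -48 | iter idx=1: | result := 0 | iter idx=2: | result := 48 | iter idx=3: | result := 96 | iter idx=4: | result := 144 | total := -51 | result -51. score_new: total := -9 | count := -12 | ((count + step) == (count * -3)): false | count := 48 | result := 0 | iter idx=-1: | result := 48 | iter idx=0: | result := 96 | iter idx=1: | result := 144 | iter idx=2: | result := 192 | iter idx=3: | result := 192 | iter idx=4: | result := 144 | total := -51 | result -51. Both give -51.
Every one of the 56 inputs gives matching results.
verdict: equivalent


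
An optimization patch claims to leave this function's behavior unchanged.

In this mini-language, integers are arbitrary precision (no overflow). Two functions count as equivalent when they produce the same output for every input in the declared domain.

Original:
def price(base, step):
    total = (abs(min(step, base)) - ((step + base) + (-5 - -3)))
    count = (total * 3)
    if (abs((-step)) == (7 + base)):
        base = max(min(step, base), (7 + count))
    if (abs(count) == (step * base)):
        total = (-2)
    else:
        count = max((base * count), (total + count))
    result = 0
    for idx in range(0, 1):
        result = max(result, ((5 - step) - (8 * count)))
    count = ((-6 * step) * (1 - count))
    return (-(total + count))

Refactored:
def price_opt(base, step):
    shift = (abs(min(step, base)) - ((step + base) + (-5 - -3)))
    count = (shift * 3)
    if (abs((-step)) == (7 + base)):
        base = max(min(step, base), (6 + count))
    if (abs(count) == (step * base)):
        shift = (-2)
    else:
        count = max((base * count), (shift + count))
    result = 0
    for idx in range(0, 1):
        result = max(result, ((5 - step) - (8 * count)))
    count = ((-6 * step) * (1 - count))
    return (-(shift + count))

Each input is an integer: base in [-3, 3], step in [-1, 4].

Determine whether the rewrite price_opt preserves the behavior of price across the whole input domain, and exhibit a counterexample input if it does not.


Evaluate both at base=-3, step=4.
price: total = 4; count = 12; (abs((-step)) == (7 + base)) -> true; base = 19; (abs(count) == (step * base)) -> false; count = 228; result = 0; [idx=0]; result = 0; count = 5448; return -5452
price_opt: shift = 4; count = 12; (abs((-step)) == (7 + base)) -> true; base = 18; (abs(count) == (step * base)) -> false; count = 216; result = 0; [idx=0]; result = 0; count = 5160; return -5164
-5452 != -5164, so the rewrite changes behavior.
verdict: not equivalent; witness: base=-3, step=4


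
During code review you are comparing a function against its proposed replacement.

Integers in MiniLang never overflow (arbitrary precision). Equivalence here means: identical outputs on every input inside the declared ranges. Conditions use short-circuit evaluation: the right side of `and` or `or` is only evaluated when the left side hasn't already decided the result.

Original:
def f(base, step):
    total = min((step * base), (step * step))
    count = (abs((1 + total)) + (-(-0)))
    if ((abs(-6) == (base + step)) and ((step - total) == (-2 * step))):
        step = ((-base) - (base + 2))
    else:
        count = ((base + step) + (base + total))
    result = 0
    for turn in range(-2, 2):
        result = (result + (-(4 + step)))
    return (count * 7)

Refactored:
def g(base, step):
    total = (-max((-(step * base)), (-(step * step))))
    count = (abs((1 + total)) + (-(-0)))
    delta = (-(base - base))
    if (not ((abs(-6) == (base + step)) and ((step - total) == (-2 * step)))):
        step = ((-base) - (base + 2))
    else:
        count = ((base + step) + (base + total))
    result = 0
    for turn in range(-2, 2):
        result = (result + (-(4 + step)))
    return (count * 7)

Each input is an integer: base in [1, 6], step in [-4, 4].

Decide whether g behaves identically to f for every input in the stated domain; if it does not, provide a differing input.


Evaluate both at base=1, step=-4.
f: total = -4; count = 3; ((abs(-6) == (base + step)) and ((step - total) == (-2 * step))) -> false; count = -6; result = 0; [turn=-2]; result = 0; [turn=-1]; result = 0; [turn=0]; result = 0; [turn=1]; result = 0; return -42
g: total = -4; count = 3; delta = 0; (not ((abs(-6) == (base + step)) and ((step - total) == (-2 * step)))) -> true; step = -4; result = 0; [turn=-2]; result = 0; [turn=-1]; result = 0; [turn=0]; result = 0; [turn=1]; result = 0; return 21
-42 against 21: the behavior changed.
verdict: not equivalent; witness: base=1, step=-4


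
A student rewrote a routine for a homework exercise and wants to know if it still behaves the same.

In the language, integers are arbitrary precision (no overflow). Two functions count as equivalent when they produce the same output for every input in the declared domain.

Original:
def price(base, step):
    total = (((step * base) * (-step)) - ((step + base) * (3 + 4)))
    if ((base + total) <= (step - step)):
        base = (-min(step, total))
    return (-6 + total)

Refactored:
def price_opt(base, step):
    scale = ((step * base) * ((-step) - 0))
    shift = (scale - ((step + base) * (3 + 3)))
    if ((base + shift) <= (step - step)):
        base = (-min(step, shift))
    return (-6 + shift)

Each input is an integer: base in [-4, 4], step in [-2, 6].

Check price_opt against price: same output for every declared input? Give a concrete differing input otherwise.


Try base=-4, step=-2.
price: total becomes 58; next ((base + total) <= (step - step)) evaluates to false; next final value 52
price_opt: scale becomes 16; next shift becomes 52; next ((base + shift) <= (step - step)) evaluates to false; next final value 46
52 against 46: the behavior changed.
verdict: not equivalent; witness: base=-4, step=-2


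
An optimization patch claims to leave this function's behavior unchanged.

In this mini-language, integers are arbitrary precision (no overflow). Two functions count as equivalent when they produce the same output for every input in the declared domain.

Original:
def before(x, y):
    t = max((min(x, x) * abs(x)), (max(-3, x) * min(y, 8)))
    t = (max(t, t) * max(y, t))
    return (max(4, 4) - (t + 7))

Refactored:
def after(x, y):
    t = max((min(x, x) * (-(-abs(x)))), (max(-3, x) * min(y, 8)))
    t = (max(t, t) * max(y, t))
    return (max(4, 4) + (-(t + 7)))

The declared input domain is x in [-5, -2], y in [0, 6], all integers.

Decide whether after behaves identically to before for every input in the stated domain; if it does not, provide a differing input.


Comparing the listings, the differences include: arithmetic usage differs.
Spot check at x=-4, y=3 — before: t=-9, then t=-27, then returns 24. after: t=-9, then t=-27, then returns 24. Both give 24.
Checked all 28 inputs in the declared domain: the outputs agree on every one.
verdict: equivalent


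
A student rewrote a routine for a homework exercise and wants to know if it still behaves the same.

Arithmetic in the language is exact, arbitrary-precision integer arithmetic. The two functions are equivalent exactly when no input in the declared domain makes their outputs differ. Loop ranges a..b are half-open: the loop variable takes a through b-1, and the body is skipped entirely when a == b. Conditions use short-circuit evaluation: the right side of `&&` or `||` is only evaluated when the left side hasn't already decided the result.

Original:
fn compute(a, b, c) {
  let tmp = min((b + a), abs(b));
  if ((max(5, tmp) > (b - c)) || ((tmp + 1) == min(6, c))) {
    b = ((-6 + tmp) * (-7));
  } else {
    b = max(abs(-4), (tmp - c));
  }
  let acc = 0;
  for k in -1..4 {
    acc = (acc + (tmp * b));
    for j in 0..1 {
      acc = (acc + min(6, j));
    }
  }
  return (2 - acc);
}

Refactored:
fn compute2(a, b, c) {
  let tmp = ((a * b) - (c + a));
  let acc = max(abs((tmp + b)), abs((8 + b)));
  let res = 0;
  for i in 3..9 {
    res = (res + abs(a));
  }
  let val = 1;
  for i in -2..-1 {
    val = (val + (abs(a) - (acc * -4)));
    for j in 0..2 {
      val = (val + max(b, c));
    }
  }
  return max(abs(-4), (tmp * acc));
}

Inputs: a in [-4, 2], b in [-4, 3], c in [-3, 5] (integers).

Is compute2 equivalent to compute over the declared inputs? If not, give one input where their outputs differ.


At a=-4, b=-4, c=-3: compute gives 3922, compute2 gives 437.
verdict: not equivalent; witness: a=-4, b=-4, c=-3


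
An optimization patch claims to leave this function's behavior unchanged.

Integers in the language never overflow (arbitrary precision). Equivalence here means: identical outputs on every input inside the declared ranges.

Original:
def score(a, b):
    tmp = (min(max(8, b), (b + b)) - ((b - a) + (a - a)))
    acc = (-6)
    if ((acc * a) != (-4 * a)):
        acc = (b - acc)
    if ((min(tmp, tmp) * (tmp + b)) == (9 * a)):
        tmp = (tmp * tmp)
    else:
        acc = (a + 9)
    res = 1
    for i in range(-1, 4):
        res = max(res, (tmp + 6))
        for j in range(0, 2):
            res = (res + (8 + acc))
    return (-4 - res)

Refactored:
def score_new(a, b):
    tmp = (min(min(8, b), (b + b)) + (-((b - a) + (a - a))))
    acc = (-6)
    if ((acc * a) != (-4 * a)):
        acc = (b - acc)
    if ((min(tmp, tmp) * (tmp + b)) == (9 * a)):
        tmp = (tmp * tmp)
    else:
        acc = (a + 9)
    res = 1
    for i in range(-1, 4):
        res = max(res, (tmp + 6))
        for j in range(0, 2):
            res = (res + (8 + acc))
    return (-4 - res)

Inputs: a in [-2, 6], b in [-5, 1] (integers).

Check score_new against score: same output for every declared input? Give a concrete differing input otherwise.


Evaluate both at a=-2, b=1.
score: tmp := -1 | acc := -6 | ((acc * a) != (-4 * a)): true | acc := 7 | ((min(tmp, tmp) * (tmp + b)) == (9 * a)): false | acc := 7 | res := 1 | iter i=-1: | res := 5 | iter j=0: | res := 20 | iter j=1: | res := 35 | iter i=0: | res := 35 | iter j=0: | res := 50 | iter j=1: | res := 65 | iter i=1: | res := 65 | iter j=0: | res := 80 | iter j=1: | res := 95 | iter i=2: | res := 95 | iter j=0: | res := 110 | iter j=1: | res := 125 | iter i=3: | res := 125 | iter j=0: | res := 140 | iter j=1: | res := 155 | result -159
score_new: tmp := -2 | acc := -6 | ((acc * a) != (-4 * a)): true | acc := 7 | ((min(tmp, tmp) * (tmp + b)) == (9 * a)): false | acc := 7 | res := 1 | iter i=-1: | res := 4 | iter j=0: | res := 19 | iter j=1: | res := 34 | iter i=0: | res := 34 | iter j=0: | res := 49 | iter j=1: | res := 64 | iter i=1: | res := 64 | iter j=0: | res := 79 | iter j=1: | res := 94 | iter i=2: | res := 94 | iter j=0: | res := 109 | iter j=1: | res := 124 | iter i=3: | res := 124 | iter j=0: | res := 139 | iter j=1: | res := 154 | result -158
-159 != -158, so the rewrite changes behavior.
verdict: not equivalent; witness: a=-2, b=1


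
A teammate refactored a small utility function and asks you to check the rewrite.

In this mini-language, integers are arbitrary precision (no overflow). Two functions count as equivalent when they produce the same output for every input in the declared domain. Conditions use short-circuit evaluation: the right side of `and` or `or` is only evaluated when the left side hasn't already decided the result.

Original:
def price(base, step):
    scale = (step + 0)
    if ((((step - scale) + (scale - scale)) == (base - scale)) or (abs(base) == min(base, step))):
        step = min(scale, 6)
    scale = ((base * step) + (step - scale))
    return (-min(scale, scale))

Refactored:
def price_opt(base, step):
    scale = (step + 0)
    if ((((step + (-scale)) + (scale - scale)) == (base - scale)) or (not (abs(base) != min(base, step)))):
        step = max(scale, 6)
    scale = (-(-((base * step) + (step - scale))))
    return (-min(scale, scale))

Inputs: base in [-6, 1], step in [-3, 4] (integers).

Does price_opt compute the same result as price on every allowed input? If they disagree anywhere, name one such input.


These are not equivalent — on base=-3, step=-3 the outputs split (-9 vs 9).
price: scale = -3; ((((step - scale) + (scale - scale)) == (base - scale)) or (abs(base) == min(base, step))) -> true; step = -3; scale = 9; return -9
price_opt: scale = -3; ((((step + (-scale)) + (scale - scale)) == (base - scale)) or (not (abs(base) != min(base, step)))) -> true; step = 6; scale = -9; return 9
verdict: not equivalent; witness: base=-3, step=-3


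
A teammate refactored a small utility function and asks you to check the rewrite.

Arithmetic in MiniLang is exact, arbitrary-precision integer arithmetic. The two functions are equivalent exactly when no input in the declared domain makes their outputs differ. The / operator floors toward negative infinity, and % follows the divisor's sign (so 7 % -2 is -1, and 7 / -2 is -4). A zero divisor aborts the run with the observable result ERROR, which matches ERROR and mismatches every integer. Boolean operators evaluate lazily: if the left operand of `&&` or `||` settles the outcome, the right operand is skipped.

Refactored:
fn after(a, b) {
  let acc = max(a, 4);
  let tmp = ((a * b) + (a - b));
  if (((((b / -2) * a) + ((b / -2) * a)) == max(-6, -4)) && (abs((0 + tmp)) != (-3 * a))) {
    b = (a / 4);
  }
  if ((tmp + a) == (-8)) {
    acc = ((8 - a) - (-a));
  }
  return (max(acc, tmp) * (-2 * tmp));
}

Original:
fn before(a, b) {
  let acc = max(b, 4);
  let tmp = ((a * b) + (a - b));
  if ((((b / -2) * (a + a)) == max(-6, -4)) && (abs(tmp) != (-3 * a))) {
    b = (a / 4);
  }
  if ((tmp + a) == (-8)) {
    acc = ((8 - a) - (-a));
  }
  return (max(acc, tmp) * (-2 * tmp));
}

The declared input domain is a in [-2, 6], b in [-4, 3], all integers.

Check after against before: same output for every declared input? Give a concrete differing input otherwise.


Evaluate both at a=5, b=-4.
before: acc = 4; tmp = -11; ((((b / -2) * (a + a)) == max(-6, -4)) && (abs(tmp) != (-3 * a))) -> false; ((tmp + a) == (-8)) -> false; return 88
after: acc = 5; tmp = -11; (((((b / -2) * a) + ((b / -2) * a)) == max(-6, -4)) && (abs((0 + tmp)) != (-3 * a))) -> false; ((tmp + a) == (-8)) -> false; return 110
88 against 110: the behavior changed.
verdict: not equivalent; witness: a=5, b=-4


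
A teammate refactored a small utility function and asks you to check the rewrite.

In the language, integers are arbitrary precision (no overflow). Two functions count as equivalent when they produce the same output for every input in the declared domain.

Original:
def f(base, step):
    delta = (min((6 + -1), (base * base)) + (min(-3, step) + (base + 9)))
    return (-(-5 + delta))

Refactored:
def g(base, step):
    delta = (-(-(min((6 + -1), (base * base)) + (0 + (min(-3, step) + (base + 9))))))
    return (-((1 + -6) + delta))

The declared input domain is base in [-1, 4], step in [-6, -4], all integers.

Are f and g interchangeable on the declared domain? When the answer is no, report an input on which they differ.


Behavior is preserved: although constant usage differs; and arithmetic usage differs, the outputs never diverge.
As a probe, take base=1, step=-5: f runs delta becomes 6; next final value -1; g runs delta becomes 6; next final value -1; both end at -1.
Across all 18 domain points the two functions coincide.
verdict: equivalent


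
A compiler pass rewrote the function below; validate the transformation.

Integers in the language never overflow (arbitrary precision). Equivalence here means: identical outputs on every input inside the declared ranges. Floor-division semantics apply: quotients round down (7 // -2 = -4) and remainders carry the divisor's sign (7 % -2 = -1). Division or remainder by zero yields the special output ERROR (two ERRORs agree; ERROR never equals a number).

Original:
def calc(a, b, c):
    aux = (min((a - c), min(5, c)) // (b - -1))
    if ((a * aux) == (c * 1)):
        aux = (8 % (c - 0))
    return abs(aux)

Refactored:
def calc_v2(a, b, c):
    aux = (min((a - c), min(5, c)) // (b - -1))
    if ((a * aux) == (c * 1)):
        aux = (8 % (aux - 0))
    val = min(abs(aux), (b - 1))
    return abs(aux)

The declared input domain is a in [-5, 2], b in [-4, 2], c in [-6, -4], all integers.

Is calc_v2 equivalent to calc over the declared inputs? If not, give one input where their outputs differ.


Evaluate both at a=-5, b=-4, c=-5.
calc: aux := 1 | ((a * aux) == (c * 1)): true | aux := -2 | result 2
calc_v2: aux := 1 | ((a * aux) == (c * 1)): true | aux := 0 | val := -5 | result 0
2 vs 0 — the two versions disagree here.
verdict: not equivalent; witness: a=-5, b=-4, c=-5


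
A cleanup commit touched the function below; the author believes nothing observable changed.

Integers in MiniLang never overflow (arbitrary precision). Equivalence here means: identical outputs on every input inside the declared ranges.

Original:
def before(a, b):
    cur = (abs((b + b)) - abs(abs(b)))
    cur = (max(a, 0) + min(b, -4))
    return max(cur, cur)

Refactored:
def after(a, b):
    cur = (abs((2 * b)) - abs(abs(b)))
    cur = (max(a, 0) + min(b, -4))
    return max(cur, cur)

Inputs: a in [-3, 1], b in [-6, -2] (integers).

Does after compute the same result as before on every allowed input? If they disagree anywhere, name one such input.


Equivalent — the differences include constant usage differs; also arithmetic usage differs, yet no declared input distinguishes the two.
Tracing a=-3, b=-3: before: cur = 3; cur = -4; return -4 | after: cur = 3; cur = -4; return -4 — matching result -4.
Checked all 25 inputs in the declared domain: the outputs agree on every one.
verdict: equivalent


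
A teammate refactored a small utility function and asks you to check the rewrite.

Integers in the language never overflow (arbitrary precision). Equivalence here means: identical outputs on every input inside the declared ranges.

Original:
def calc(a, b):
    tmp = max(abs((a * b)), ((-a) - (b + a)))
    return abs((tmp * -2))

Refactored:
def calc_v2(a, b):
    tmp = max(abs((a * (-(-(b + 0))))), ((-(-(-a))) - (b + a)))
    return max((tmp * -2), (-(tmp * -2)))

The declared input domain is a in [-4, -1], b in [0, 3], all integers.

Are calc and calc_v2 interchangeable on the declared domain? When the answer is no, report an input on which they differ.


Side by side, the visible changes include: min/max/abs usage differs, plus arithmetic usage differs, plus constant usage differs.
As a probe, take a=-3, b=2: calc runs tmp=6, then returns 12; calc_v2 runs tmp=6, then returns 12; both end at 12.
Sweeping the whole domain (16 inputs) finds no disagreement.
verdict: equivalent


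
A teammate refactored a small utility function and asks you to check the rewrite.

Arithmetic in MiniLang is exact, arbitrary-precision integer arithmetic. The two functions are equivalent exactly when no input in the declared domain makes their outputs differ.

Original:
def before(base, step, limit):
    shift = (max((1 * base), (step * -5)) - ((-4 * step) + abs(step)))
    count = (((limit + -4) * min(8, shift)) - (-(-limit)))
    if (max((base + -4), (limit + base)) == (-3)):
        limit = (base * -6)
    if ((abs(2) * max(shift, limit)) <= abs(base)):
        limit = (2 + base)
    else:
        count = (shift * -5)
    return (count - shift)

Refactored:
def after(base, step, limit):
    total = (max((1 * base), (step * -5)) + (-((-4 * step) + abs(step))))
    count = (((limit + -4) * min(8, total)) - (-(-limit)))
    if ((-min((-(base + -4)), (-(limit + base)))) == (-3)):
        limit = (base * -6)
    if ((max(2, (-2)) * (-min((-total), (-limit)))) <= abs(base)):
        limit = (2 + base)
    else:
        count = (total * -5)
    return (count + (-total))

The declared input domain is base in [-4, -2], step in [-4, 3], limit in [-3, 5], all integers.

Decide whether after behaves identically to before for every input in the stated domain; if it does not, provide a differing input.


Changes here: constant usage differs; also arithmetic usage differs; also min/max/abs usage differs; also local variable names differ; the full 216-point sweep finds no disagreement.
verdict: equivalent


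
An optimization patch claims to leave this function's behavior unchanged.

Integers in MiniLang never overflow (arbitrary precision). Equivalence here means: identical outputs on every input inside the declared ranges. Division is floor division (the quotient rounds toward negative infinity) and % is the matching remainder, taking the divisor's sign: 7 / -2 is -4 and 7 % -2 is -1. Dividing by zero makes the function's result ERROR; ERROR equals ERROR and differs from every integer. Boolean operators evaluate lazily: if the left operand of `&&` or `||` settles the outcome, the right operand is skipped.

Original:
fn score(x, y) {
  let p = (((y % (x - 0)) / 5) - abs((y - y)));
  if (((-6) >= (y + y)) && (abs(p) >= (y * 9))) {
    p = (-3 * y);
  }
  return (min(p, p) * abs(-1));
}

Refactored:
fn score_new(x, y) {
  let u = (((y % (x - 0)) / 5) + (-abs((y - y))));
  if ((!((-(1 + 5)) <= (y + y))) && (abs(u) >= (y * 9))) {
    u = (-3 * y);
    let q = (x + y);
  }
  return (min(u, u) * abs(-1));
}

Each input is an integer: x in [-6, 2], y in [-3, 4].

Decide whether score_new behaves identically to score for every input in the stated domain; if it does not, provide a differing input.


Evaluate both at x=-6, y=-3.
score: p = -1; (((-6) >= (y + y)) && (abs(p) >= (y * 9))) -> true; p = 9; return 9
score_new: u = -1; ((!((-(1 + 5)) <= (y + y))) && (abs(u) >= (y * 9))) -> false; return -1
9 vs -1 — the two versions disagree here.
verdict: not equivalent; witness: x=-6, y=-3


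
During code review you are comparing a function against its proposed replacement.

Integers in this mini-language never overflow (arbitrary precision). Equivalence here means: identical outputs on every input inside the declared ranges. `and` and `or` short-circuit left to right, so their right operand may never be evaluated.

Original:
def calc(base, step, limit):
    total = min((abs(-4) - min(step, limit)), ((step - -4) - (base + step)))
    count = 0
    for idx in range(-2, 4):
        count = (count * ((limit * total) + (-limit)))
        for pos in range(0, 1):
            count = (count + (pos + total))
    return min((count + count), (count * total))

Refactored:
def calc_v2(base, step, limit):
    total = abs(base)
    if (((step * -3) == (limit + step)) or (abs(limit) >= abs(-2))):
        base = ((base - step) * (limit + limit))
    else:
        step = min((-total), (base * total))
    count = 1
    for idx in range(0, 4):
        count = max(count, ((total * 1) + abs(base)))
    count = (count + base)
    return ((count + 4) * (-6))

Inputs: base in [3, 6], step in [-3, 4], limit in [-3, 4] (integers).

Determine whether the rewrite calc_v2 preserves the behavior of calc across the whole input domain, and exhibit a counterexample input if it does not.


Take base=3, step=-3, limit=-3.
calc: total := 1 | count := 0 | iter idx=-2: | count := 0 | iter pos=0: | count := 1 | iter idx=-1: | count := 0 | iter pos=0: | count := 1 | iter idx=0: | count := 0 | iter pos=0: | count := 1 | iter idx=1: | count := 0 | iter pos=0: | count := 1 | iter idx=2: | count := 0 | iter pos=0: | count := 1 | iter idx=3: | count := 0 | iter pos=0: | count := 1 | result 1
calc_v2: total := 3 | (((step * -3) == (limit + step)) or (abs(limit) >= abs(-2))): true | base := -36 | count := 1 | iter idx=0: | count := 39 | iter idx=1: | count := 39 | iter idx=2: | count := 39 | iter idx=3: | count := 39 | count := 3 | result -42
1 against -42: the behavior changed.
verdict: not equivalent; witness: base=3, step=-3, limit=-3


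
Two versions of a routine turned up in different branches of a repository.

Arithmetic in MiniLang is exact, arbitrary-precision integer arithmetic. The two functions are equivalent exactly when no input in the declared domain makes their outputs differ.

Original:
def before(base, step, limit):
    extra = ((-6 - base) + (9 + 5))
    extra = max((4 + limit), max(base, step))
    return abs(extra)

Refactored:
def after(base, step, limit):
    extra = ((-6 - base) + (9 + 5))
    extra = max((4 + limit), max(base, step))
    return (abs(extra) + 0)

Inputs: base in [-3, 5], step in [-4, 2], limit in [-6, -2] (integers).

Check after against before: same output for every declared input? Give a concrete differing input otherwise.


The two versions differ — the changes include constant usage differs; also arithmetic usage differs.
As a probe, take base=2, step=-4, limit=-5: before runs extra=6, then extra=2, then returns 2; after runs extra=6, then extra=2, then returns 2; both end at 2.
Checked all 315 inputs in the declared domain: the outputs agree on every one.
verdict: equivalent


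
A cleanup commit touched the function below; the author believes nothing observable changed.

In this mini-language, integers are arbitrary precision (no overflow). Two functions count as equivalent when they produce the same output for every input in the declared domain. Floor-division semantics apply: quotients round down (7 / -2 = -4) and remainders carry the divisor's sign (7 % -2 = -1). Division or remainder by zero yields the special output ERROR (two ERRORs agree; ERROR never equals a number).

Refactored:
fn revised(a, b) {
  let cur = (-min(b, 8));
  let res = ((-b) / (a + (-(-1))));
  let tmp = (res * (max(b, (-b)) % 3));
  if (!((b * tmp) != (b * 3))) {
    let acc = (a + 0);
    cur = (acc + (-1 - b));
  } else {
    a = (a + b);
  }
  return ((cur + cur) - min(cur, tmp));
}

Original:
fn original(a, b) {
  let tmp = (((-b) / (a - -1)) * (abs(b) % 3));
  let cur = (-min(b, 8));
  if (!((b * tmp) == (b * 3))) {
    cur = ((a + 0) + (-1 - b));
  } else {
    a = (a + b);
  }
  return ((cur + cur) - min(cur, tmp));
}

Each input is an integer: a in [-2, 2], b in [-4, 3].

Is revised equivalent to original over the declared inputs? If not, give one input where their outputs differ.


The rewrite breaks on a=-2, b=-4, where the results are 6 and 12.
original: tmp=-4, then cur=4, then (!((b * tmp) == (b * 3))) is true, then cur=1, then returns 6
revised: cur=4, then res=-4, then tmp=-4, then (!((b * tmp) != (b * 3))) is false, then a=-6, then returns 12
verdict: not equivalent; witness: a=-2, b=-4


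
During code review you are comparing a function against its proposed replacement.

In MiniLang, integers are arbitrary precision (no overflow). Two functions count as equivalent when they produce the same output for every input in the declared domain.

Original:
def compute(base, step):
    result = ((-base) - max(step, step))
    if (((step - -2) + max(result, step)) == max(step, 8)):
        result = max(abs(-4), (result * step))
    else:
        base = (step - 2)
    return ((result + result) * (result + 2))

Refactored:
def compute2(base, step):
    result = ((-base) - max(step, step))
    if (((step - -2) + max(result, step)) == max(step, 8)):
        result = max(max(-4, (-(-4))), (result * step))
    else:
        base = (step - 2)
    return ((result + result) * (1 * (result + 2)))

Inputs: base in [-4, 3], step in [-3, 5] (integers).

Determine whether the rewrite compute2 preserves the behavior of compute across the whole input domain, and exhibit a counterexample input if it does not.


Reading the diff, among the changes: constant usage differs; and arithmetic usage differs; and min/max/abs usage differs.
Spot check at base=-4, step=-3 — compute: result=7, then (((step - -2) + max(result, step)) == max(step, 8)) is false, then base=-5, then returns 126. compute2: result=7, then (((step - -2) + max(result, step)) == max(step, 8)) is false, then base=-5, then returns 126. Both give 126.
Checked all 72 inputs in the declared domain: the outputs agree on every one.
verdict: equivalent


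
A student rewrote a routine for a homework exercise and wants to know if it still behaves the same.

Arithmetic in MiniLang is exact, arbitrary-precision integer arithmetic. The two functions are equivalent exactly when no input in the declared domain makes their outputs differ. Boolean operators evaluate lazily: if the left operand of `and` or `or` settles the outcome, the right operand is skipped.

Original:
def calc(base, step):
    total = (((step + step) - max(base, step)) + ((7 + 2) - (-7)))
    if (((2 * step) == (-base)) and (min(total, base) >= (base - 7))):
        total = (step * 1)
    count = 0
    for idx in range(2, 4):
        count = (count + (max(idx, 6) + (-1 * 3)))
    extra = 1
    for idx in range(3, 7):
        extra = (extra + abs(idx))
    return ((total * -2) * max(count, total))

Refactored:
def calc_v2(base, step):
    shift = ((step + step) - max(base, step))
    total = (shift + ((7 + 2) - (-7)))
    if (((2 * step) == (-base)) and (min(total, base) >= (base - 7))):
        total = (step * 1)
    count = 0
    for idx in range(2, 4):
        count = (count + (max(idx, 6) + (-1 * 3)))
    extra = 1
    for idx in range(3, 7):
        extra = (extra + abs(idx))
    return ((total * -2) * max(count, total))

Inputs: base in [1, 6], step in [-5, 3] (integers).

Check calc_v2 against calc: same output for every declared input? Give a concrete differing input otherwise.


This is a faithful refactor — local variable names differ; statement counts differ, but the computed results match everywhere.
Spot check at base=6, step=3 — calc: total becomes 16; next (((2 * step) == (-base)) and (min(total, base) >= (base - 7))) evaluates to false; next count becomes 0; next at idx=2:; next count becomes 3; next at idx=3:; next count becomes 6; next extra becomes 1; next at idx=3:; next extra becomes 4; next at idx=4:; next extra becomes 8; next at idx=5:; next extra becomes 13; next at idx=6:; next extra becomes 19; next final value -512. calc_v2: shift becomes 0; next total becomes 16; next (((2 * step) == (-base)) and (min(total, base) >= (base - 7))) evaluates to false; next count becomes 0; next at idx=2:; next count becomes 3; next at idx=3:; next count becomes 6; next extra becomes 1; next at idx=3:; next extra becomes 4; next at idx=4:; next extra becomes 8; next at idx=5:; next extra becomes 13; next at idx=6:; next extra becomes 19; next final value -512. Both give -512.
An exhaustive pass over the 54 declared inputs shows identical outputs.
verdict: equivalent


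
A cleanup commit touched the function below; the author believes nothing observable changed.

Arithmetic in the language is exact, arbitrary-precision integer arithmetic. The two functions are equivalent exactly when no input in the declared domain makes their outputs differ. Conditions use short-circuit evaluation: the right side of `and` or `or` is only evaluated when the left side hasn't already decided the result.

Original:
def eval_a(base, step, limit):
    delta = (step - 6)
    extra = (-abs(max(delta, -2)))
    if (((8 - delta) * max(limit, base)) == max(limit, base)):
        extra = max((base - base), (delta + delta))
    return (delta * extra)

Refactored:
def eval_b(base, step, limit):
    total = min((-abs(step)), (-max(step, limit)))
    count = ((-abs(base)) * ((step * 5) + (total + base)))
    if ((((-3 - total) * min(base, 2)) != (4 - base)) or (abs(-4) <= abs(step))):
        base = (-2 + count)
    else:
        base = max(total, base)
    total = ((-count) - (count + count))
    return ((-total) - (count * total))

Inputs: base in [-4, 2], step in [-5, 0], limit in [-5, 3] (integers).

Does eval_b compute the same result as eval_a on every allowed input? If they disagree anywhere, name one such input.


These are not equivalent — on base=-4, step=-5, limit=-5 the outputs split (22 vs 55896).
eval_a: delta = -11; extra = -2; (((8 - delta) * max(limit, base)) == max(limit, base)) -> false; return 22
eval_b: total = -5; count = 136; ((((-3 - total) * min(base, 2)) != (4 - base)) or (abs(-4) <= abs(step))) -> true; base = 134; total = -408; return 55896
verdict: not equivalent; witness: base=-4, step=-5, limit=-5


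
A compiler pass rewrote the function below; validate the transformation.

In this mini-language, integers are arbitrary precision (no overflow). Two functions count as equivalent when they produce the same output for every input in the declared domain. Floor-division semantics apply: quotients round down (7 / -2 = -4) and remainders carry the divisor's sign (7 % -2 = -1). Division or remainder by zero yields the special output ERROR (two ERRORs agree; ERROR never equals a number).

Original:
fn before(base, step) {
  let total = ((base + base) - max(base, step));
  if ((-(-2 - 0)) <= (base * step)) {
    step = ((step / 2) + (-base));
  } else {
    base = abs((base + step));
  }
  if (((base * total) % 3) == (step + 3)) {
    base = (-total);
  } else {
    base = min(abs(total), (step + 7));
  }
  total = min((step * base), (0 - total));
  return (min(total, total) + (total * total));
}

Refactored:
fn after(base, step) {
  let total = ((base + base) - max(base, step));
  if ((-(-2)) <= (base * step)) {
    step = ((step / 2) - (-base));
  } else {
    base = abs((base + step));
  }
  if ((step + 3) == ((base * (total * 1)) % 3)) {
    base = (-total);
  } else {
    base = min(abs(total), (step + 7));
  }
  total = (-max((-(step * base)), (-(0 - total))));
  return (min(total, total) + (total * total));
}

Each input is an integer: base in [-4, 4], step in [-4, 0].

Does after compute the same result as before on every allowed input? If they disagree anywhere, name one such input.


Take base=-4, step=-4.
before: total=-4, then ((-(-2 - 0)) <= (base * step)) is true, then step=2, then (((base * total) % 3) == (step + 3)) is false, then base=4, then total=4, then returns 20
after: total=-4, then ((-(-2)) <= (base * step)) is true, then step=-6, then ((step + 3) == ((base * (total * 1)) % 3)) is false, then base=1, then total=-6, then returns 30
20 vs 30 — the two versions disagree here.
verdict: not equivalent; witness: base=-4, step=-4


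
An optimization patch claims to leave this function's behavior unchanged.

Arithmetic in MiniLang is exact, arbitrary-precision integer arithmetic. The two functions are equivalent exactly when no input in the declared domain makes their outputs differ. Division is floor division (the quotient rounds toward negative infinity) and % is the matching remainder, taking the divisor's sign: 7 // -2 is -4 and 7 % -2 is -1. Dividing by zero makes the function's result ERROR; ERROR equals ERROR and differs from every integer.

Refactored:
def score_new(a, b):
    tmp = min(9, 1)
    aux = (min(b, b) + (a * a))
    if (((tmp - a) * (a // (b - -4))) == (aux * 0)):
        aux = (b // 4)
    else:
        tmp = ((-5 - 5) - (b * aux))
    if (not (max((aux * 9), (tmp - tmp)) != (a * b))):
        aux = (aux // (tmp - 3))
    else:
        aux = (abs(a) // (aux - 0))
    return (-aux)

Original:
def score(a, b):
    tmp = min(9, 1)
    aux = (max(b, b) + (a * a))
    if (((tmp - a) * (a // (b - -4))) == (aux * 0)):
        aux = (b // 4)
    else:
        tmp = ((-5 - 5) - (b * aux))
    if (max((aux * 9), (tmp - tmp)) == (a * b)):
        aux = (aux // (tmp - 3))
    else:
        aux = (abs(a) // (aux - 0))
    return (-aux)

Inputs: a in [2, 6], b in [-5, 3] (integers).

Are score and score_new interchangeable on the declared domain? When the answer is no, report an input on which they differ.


Equivalent. The suspicious edit (`max(b, b)` became `min(b, b)`) never changes the result for any input inside the declared domain.
Every one of the 45 inputs gives matching results.
As a probe, take a=5, b=-1: score runs tmp = 1; aux = 24; (((tmp - a) * (a // (b - -4))) == (aux * 0)) -> false; tmp = 14; (max((aux * 9), (tmp - tmp)) == (a * b)) -> false; aux = 0; return 0; score_new runs tmp = 1; aux = 24; (((tmp - a) * (a // (b - -4))) == (aux * 0)) -> false; tmp = 14; (not (max((aux * 9), (tmp - tmp)) != (a * b))) -> false; aux = 0; return 0; both end at 0.
verdict: equivalent


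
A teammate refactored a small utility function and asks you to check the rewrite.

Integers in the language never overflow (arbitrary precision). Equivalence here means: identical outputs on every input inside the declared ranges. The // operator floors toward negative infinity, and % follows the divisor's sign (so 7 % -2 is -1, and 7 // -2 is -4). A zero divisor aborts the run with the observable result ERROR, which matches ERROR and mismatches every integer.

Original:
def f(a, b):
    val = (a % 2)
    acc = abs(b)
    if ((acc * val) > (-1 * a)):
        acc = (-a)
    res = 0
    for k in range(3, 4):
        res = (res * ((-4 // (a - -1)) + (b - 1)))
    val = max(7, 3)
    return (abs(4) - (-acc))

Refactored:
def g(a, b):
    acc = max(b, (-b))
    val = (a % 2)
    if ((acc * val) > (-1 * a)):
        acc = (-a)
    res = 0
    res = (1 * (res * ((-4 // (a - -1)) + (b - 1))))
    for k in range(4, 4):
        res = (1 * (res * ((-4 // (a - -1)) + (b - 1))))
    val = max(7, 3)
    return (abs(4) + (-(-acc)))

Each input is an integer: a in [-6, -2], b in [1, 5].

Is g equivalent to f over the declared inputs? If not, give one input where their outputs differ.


The two are interchangeable: statement counts differ; also min/max/abs usage differs; also arithmetic usage differs; also loop structure differs; also constant usage differs, and every declared input agrees.
Spot check at a=-6, b=5 — f: val := 0 | acc := 5 | ((acc * val) > (-1 * a)): false | res := 0 | iter k=3: | res := 0 | val := 7 | result 9. g: acc := 5 | val := 0 | ((acc * val) > (-1 * a)): false | res := 0 | res := 0 | loop over k: empty range | val := 7 | result 9. Both give 9.
Every one of the 25 inputs gives matching results.
verdict: equivalent
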